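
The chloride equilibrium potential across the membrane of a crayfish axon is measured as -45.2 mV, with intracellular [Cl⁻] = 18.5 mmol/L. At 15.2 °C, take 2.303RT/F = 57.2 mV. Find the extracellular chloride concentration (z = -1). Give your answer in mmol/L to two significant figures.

Nernst: E = (57.2/-1) · log₁₀([out]/[in]), so log₁₀([out]/[in]) = -45.2 × -1 / 57.2 = 0.7902.
[out]/[in] = 10^(0.7902) = 6.169.
[out] = 6.169 × 18.5 = 114.1 mmol/L.

110 mmol/L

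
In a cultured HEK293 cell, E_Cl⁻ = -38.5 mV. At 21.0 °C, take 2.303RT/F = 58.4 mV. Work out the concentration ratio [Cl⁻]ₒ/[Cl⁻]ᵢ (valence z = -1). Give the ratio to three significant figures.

4.56

log₁₀([out]/[in]) = E·z/(58.4) = -38.5 × -1 / 58.4 = 0.6592
[out]/[in] = 10^(0.6592) = 4.563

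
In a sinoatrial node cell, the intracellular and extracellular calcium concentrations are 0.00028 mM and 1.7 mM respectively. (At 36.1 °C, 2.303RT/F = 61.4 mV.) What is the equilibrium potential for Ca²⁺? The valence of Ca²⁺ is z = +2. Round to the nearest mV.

116 mV

E = (61.4/z) · log₁₀([Ca²⁺]_out/[Ca²⁺]_in) with z = +2.
= (61.4/2) · log₁₀(1.7/0.00028) = 30.70 · log₁₀(6071)
= 30.70 · (3.7833) = 116.15 mV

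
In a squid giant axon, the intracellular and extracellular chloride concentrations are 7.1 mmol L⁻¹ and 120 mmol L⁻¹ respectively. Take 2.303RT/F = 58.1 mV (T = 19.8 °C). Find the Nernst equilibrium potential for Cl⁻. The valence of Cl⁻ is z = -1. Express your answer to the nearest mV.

-71 mV

E = (58.1/z) · log₁₀([Cl⁻]_out/[Cl⁻]_in) with z = -1.
For an anion, dividing by z = -1 reverses the sign.
= (58.1/-1) · log₁₀(120/7.1) = -58.10 · log₁₀(16.9)
= -58.10 · (1.2279) = -71.34 mV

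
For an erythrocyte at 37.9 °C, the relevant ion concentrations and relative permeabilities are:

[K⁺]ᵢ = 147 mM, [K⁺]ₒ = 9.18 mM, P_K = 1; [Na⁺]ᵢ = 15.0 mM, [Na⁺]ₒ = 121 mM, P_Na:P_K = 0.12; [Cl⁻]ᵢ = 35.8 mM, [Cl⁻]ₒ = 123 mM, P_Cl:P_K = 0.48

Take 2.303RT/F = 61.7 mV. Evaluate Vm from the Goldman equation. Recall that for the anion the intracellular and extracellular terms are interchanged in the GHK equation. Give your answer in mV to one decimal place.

Vm = 61.7 · log₁₀[(Σ P·[cation]ₒ + Σ P·[anion]ᵢ) / (Σ P·[cation]ᵢ + Σ P·[anion]ₒ)]
Numerator = 1×9.18 + 0.12×121 + 0.48×35.8 = 40.88
Denominator = 1×147 + 0.12×15.0 + 0.48×123 = 207.8
Vm = 61.7 · log₁₀(0.19671) = 61.7 × (-0.7062) = -43.57 mV

-43.6 mV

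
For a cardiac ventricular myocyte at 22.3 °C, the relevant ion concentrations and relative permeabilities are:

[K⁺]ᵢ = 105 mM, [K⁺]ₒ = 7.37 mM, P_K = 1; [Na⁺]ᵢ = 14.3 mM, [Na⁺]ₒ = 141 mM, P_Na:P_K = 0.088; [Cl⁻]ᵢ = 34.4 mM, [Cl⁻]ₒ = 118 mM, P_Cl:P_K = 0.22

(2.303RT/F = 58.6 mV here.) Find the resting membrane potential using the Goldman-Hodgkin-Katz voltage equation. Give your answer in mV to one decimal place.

-40.1 mV

Vm = 58.6 · log₁₀[(Σ P·[cation]ₒ + Σ P·[anion]ᵢ) / (Σ P·[cation]ᵢ + Σ P·[anion]ₒ)]
Numerator = 1×7.37 + 0.088×141 + 0.22×34.4 = 27.35
Denominator = 1×105 + 0.088×14.3 + 0.22×118 = 132.2
Vm = 58.6 · log₁₀(0.20682) = 58.6 × (-0.6844) = -40.11 mV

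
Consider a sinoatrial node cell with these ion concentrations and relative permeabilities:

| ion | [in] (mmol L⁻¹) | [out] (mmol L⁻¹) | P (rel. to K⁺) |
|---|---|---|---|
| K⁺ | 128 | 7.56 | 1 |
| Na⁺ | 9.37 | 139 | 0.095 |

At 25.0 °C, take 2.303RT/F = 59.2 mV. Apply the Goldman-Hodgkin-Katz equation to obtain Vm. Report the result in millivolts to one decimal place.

Vm = 59.2 · log₁₀[(Σ P·[cation]ₒ + Σ P·[anion]ᵢ) / (Σ P·[cation]ᵢ + Σ P·[anion]ₒ)]
Numerator = 1×7.56 + 0.095×139 = 20.77
Denominator = 1×128 + 0.095×9.37 = 128.9
Vm = 59.2 · log₁₀(0.16111) = 59.2 × (-0.7929) = -46.94 mV

-46.9 mV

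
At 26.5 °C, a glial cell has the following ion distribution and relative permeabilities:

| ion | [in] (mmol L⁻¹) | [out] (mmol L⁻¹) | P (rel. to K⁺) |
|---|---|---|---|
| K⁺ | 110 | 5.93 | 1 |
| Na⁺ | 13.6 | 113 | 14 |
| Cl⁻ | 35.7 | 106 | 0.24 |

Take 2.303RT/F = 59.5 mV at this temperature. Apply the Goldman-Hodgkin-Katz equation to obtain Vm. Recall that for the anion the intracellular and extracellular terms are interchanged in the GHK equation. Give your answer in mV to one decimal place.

Vm = 59.5 · log₁₀[(Σ P·[cation]ₒ + Σ P·[anion]ᵢ) / (Σ P·[cation]ᵢ + Σ P·[anion]ₒ)]
Numerator = 1×5.93 + 14×113 + 0.24×35.7 = 1596
Denominator = 1×110 + 14×13.6 + 0.24×106 = 325.8
Vm = 59.5 · log₁₀(4.8996) = 59.5 × (0.6902) = 41.06 mV

41.1 mV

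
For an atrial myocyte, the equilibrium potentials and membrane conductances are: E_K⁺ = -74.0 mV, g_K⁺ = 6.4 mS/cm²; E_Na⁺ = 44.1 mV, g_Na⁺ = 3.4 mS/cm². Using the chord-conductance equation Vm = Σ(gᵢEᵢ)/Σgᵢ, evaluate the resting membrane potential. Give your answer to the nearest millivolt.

-33 mV

Σ gᵢEᵢ = 6.4·(-74.0) + 3.4·(44.1) = -323.66
Σ gᵢ = 6.4 + 3.4 = 9.8
Vm = -323.66 / 9.8 = -33.03 mV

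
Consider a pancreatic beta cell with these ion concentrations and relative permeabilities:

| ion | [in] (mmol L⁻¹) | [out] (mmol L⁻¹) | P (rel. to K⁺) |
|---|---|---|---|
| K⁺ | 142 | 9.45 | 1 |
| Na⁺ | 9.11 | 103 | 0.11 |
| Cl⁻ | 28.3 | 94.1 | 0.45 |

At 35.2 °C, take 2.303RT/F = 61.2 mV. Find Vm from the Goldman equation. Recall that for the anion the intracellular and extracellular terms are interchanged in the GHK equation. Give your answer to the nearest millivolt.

Vm = 61.2 · log₁₀[(Σ P·[cation]ₒ + Σ P·[anion]ᵢ) / (Σ P·[cation]ᵢ + Σ P·[anion]ₒ)]
Numerator = 1×9.45 + 0.11×103 + 0.45×28.3 = 33.52
Denominator = 1×142 + 0.11×9.11 + 0.45×94.1 = 185.3
Vm = 61.2 · log₁₀(0.18082) = 61.2 × (-0.7427) = -45.46 mV

-45 mV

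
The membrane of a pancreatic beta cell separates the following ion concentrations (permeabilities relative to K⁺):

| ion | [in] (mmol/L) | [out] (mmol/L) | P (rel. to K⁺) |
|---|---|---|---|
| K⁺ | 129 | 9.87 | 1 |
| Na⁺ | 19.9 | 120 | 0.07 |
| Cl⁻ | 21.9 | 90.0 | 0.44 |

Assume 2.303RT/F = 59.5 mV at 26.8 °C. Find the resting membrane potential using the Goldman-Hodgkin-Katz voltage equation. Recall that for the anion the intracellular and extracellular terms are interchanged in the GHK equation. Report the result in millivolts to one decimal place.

Vm = 59.5 · log₁₀[(Σ P·[cation]ₒ + Σ P·[anion]ᵢ) / (Σ P·[cation]ᵢ + Σ P·[anion]ₒ)]
Numerator = 1×9.87 + 0.07×120 + 0.44×21.9 = 27.91
Denominator = 1×129 + 0.07×19.9 + 0.44×90.0 = 170
Vm = 59.5 · log₁₀(0.16416) = 59.5 × (-0.7847) = -46.69 mV

-46.7 mV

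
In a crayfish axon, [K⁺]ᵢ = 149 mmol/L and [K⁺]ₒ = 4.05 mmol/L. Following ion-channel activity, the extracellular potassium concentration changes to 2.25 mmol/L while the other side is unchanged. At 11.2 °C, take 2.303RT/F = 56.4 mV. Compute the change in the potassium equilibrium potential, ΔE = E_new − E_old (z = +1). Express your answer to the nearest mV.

-14 mV

E_old = (56.4/1)·log₁₀(4.05/149) = -88.31 mV
E_new = (56.4/1)·log₁₀(2.25/149) = -102.70 mV
ΔE = -102.70 − (-88.31) = -14.40 mV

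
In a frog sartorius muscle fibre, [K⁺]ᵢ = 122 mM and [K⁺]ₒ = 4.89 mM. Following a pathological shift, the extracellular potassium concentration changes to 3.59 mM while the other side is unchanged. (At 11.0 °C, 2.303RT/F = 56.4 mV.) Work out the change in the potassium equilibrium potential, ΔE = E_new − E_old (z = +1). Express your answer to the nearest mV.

E_old = (56.4/1)·log₁₀(4.89/122) = -78.79 mV
E_new = (56.4/1)·log₁₀(3.59/122) = -86.36 mV
ΔE = -86.36 − (-78.79) = -7.57 mV

-8 mV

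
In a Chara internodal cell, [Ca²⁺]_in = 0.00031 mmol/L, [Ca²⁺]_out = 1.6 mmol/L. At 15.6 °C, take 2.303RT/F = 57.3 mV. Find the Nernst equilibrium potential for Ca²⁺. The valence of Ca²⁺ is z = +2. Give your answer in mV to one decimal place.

E = (57.3/z) · log₁₀([Ca²⁺]_out/[Ca²⁺]_in) with z = +2.
= (57.3/2) · log₁₀(1.6/0.00031) = 28.65 · log₁₀(5161)
= 28.65 · (3.7128) = 106.37 mV

106.4 mV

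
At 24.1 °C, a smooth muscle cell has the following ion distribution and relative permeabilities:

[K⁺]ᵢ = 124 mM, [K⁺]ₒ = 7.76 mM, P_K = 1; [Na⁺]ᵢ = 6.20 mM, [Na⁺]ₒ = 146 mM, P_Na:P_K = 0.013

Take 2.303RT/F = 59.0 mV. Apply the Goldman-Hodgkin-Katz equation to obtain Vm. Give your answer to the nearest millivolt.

Vm = 59.0 · log₁₀[(Σ P·[cation]ₒ + Σ P·[anion]ᵢ) / (Σ P·[cation]ᵢ + Σ P·[anion]ₒ)]
Numerator = 1×7.76 + 0.013×146 = 9.658
Denominator = 1×124 + 0.013×6.20 = 124.1
Vm = 59.0 · log₁₀(0.077837) = 59.0 × (-1.1088) = -65.42 mV

-65 mV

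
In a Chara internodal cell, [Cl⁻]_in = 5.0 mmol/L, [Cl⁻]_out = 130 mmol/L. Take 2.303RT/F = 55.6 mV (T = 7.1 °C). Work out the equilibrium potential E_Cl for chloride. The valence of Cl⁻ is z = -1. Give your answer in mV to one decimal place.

-78.7 mV

E = (55.6/z) · log₁₀([Cl⁻]_out/[Cl⁻]_in) with z = -1.
For an anion, dividing by z = -1 reverses the sign.
= (55.6/-1) · log₁₀(130/5.0) = -55.60 · log₁₀(26)
= -55.60 · (1.4150) = -78.67 mV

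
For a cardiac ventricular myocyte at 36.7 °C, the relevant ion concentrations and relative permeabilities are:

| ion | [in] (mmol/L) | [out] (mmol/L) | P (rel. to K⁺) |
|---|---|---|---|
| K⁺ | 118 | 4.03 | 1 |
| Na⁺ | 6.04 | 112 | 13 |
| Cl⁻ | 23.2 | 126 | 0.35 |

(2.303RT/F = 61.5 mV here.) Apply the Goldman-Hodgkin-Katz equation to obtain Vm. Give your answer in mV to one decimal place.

48.3 mV

Vm = 61.5 · log₁₀[(Σ P·[cation]ₒ + Σ P·[anion]ᵢ) / (Σ P·[cation]ᵢ + Σ P·[anion]ₒ)]
Numerator = 1×4.03 + 13×112 + 0.35×23.2 = 1468
Denominator = 1×118 + 13×6.04 + 0.35×126 = 240.6
Vm = 61.5 · log₁₀(6.1015) = 61.5 × (0.7854) = 48.30 mV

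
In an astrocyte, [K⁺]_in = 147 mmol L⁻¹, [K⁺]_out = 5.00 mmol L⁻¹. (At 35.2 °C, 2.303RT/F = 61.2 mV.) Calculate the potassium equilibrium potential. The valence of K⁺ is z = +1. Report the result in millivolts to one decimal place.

E = (61.2/z) · log₁₀([K⁺]_out/[K⁺]_in) with z = +1.
= (61.2/1) · log₁₀(5.00/147) = 61.20 · log₁₀(0.03401)
= 61.20 · (-1.4683) = -89.86 mV

-89.9 mV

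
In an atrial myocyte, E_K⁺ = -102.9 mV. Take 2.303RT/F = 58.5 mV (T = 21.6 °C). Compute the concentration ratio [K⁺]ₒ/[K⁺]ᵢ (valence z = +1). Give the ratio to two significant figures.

0.017

log₁₀([out]/[in]) = E·z/(58.5) = -102.9 × 1 / 58.5 = -1.7590
[out]/[in] = 10^(-1.7590) = 0.01742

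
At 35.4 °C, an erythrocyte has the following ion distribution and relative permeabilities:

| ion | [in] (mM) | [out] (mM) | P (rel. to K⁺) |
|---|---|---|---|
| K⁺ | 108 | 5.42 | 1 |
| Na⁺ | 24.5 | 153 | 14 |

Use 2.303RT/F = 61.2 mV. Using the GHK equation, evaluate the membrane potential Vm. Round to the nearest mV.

41 mV

Vm = 61.2 · log₁₀[(Σ P·[cation]ₒ + Σ P·[anion]ᵢ) / (Σ P·[cation]ᵢ + Σ P·[anion]ₒ)]
Numerator = 1×5.42 + 14×153 = 2147
Denominator = 1×108 + 14×24.5 = 451
Vm = 61.2 · log₁₀(4.7615) = 61.2 × (0.6777) = 41.48 mV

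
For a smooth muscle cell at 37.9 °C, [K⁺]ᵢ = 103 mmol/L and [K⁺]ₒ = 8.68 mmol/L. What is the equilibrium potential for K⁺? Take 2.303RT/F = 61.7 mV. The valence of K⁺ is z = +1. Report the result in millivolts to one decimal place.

-66.3 mV

E = (61.7/z) · log₁₀([K⁺]_out/[K⁺]_in) with z = +1.
= (61.7/1) · log₁₀(8.68/103) = 61.70 · log₁₀(0.08427)
= 61.70 · (-1.0743) = -66.29 mV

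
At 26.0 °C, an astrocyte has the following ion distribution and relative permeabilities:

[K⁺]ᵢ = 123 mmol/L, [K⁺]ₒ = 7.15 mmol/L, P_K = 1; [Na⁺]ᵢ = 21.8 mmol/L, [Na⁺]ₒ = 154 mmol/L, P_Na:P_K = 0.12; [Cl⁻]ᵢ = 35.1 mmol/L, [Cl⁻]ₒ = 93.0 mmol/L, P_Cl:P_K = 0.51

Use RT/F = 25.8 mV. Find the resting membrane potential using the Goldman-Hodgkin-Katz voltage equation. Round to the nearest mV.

-36 mV

Vm = 25.8 · ln[(Σ P·[cation]ₒ + Σ P·[anion]ᵢ) / (Σ P·[cation]ᵢ + Σ P·[anion]ₒ)]
Numerator = 1×7.15 + 0.12×154 + 0.51×35.1 = 43.53
Denominator = 1×123 + 0.12×21.8 + 0.51×93.0 = 173
Vm = 25.8 · ln(0.25156) = 25.8 × (-1.3801) = -35.61 mV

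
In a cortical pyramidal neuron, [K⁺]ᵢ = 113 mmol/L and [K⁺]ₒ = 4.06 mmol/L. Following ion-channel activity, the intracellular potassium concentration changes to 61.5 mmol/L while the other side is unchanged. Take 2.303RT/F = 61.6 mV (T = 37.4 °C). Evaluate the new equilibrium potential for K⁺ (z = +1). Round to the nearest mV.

After the shift: [K⁺]_out = 4.06, [K⁺]_in = 61.5 mmol/L.
E_new = (61.6/1)·log₁₀(4.06/61.5) = 61.60 · (-1.1803) = -72.71 mV

-73 mV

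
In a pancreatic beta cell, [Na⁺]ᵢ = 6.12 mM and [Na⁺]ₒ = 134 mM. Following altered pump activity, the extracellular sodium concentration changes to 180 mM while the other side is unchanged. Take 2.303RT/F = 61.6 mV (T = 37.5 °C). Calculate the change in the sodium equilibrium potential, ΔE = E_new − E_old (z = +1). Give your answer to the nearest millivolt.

8 mV

E_old = (61.6/1)·log₁₀(134/6.12) = 82.57 mV
E_new = (61.6/1)·log₁₀(180/6.12) = 90.46 mV
ΔE = 90.46 − (82.57) = 7.90 mV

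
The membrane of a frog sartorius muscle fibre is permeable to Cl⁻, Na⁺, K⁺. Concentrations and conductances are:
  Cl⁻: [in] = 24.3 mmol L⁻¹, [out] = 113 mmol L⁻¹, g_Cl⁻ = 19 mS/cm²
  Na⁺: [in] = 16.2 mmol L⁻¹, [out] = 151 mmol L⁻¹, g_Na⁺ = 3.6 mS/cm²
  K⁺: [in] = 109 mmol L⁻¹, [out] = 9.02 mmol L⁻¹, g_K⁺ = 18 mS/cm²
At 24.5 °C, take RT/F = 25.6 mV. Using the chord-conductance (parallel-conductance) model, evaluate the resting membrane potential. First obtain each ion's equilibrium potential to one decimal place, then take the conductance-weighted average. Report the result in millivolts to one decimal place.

E_Cl⁻ = (25.6/-1)·ln(113/24.3) = -39.3 mV
E_Na⁺ = (25.6/1)·ln(151/16.2) = 57.1 mV
E_K⁺ = (25.6/1)·ln(9.02/109) = -63.8 mV
Vm = (Σ gᵢEᵢ)/(Σ gᵢ) = (19·-39.3 + 3.6·57.1 + 18·-63.8) / (19 + 3.6 + 18)
= -1689.54 / 40.6 = -41.61 mV

-41.6 mV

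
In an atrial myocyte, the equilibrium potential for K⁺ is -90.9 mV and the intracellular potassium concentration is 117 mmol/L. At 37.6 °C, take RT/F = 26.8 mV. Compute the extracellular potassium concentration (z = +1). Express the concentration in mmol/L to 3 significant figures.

Nernst: E = (26.8/1) · ln([out]/[in]), so ln([out]/[in]) = -90.9 × 1 / 26.8 = -3.3918.
[out]/[in] = e^(-3.3918) = 0.03365.
[out] = 0.03365 × 117 = 3.937 mmol/L.

3.94 mmol/L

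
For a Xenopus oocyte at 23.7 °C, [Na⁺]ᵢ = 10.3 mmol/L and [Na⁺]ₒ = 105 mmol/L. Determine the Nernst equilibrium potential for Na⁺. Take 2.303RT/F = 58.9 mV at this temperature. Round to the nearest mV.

59 mV

E = (58.9/z) · log₁₀([Na⁺]_out/[Na⁺]_in) with z = +1.
= (58.9/1) · log₁₀(105/10.3) = 58.90 · log₁₀(10.19)
= 58.90 · (1.0084) = 59.39 mV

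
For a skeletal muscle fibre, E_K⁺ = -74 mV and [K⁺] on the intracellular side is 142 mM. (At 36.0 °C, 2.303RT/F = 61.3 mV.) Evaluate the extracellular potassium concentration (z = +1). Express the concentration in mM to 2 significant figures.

8.8 mM

Nernst: E = (61.3/1) · log₁₀([out]/[in]), so log₁₀([out]/[in]) = -74.0 × 1 / 61.3 = -1.2072.
[out]/[in] = 10^(-1.2072) = 0.06206.
[out] = 0.06206 × 142 = 8.813 mM.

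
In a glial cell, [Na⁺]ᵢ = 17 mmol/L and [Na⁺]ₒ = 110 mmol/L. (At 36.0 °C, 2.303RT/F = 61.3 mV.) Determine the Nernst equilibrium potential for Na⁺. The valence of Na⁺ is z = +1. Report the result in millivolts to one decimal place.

E = (61.3/z) · log₁₀([Na⁺]_out/[Na⁺]_in) with z = +1.
= (61.3/1) · log₁₀(110/17) = 61.30 · log₁₀(6.471)
= 61.30 · (0.8109) = 49.71 mV

49.7 mV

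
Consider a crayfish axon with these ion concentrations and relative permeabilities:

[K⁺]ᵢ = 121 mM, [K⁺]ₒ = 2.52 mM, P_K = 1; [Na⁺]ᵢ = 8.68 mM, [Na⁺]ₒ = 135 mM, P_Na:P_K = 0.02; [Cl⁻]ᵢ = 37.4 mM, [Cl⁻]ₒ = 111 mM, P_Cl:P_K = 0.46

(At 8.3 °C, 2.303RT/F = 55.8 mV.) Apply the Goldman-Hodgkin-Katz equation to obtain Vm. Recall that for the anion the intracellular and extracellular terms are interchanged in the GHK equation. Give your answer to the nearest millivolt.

-49 mV

Vm = 55.8 · log₁₀[(Σ P·[cation]ₒ + Σ P·[anion]ᵢ) / (Σ P·[cation]ᵢ + Σ P·[anion]ₒ)]
Numerator = 1×2.52 + 0.02×135 + 0.46×37.4 = 22.42
Denominator = 1×121 + 0.02×8.68 + 0.46×111 = 172.2
Vm = 55.8 · log₁₀(0.1302) = 55.8 × (-0.8854) = -49.41 mV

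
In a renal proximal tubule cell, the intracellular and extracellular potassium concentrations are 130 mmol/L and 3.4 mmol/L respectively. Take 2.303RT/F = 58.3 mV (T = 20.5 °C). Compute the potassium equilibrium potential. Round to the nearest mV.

-92 mV

E = (58.3/z) · log₁₀([K⁺]_out/[K⁺]_in) with z = +1.
= (58.3/1) · log₁₀(3.4/130) = 58.30 · log₁₀(0.02615)
= 58.30 · (-1.5825) = -92.26 mV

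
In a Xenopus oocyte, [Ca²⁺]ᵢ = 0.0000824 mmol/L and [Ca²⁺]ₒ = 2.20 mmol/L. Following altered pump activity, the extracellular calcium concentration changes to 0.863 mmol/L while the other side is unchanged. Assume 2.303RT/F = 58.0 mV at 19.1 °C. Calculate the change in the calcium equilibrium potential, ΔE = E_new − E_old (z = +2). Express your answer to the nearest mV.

E_old = (58.0/2)·log₁₀(2.20/0.0000824) = 128.37 mV
E_new = (58.0/2)·log₁₀(0.863/0.0000824) = 116.58 mV
ΔE = 116.58 − (128.37) = -11.79 mV

-12 mV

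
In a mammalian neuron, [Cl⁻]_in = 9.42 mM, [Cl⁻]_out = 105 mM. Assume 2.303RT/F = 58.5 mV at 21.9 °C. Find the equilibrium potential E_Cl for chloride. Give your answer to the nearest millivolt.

E = (58.5/z) · log₁₀([Cl⁻]_out/[Cl⁻]_in) with z = -1.
For an anion, dividing by z = -1 reverses the sign.
= (58.5/-1) · log₁₀(105/9.42) = -58.50 · log₁₀(11.15)
= -58.50 · (1.0471) = -61.26 mV

-61 mV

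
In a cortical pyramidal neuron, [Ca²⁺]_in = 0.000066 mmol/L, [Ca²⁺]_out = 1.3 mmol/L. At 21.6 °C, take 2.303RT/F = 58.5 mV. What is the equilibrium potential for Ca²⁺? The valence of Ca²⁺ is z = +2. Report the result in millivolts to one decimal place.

E = (58.5/z) · log₁₀([Ca²⁺]_out/[Ca²⁺]_in) with z = +2.
= (58.5/2) · log₁₀(1.3/0.000066) = 29.25 · log₁₀(1.97e+04)
= 29.25 · (4.2944) = 125.61 mV

125.6 mV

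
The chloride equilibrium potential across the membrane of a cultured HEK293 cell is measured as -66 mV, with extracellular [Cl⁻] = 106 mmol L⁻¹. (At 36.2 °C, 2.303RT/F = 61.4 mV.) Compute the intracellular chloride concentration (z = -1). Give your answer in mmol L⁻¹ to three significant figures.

Nernst: E = (61.4/-1) · log₁₀([out]/[in]), so log₁₀([out]/[in]) = -66.0 × -1 / 61.4 = 1.0749.
[out]/[in] = 10^(1.0749) = 11.88.
[in] = 106 / 11.88 = 8.92 mmol L⁻¹.

8.92 mmol L⁻¹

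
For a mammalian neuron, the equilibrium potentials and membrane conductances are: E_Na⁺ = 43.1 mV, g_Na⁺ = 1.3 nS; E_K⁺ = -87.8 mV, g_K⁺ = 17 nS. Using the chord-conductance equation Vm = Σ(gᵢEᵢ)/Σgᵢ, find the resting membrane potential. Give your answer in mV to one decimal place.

Σ gᵢEᵢ = 1.3·(43.1) + 17·(-87.8) = -1436.57
Σ gᵢ = 1.3 + 17 = 18.3
Vm = -1436.57 / 18.3 = -78.50 mV

-78.5 mV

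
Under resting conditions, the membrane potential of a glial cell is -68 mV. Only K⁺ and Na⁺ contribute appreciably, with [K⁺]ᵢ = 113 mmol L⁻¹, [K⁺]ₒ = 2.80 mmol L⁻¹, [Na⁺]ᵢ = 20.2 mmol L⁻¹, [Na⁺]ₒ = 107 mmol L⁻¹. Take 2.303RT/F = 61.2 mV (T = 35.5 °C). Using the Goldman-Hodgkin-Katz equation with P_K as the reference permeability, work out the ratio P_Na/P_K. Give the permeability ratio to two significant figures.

Let α = P_Na/P_K. GHK: Vm = 61.2·log₁₀[(Kₒ + α·Naₒ)/(Kᵢ + α·Naᵢ)].
10^(Vm/61.2) = 10^(-68.0/61.2) = 0.077426
So 0.077426·(Kᵢ + α·Naᵢ) = Kₒ + α·Naₒ → α = (0.077426·113.0 − 2.8) / (107.0 − 0.077426·20.2)
α = (8.749 − 2.8) / (107.0 − 1.564) = 5.949/105.4 = 0.05642

0.056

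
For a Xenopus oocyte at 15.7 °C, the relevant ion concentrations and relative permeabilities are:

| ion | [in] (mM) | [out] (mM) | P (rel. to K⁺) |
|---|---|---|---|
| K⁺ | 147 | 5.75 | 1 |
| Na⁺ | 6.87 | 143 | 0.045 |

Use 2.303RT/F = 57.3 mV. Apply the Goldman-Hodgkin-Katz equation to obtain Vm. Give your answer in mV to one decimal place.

-62.0 mV

Vm = 57.3 · log₁₀[(Σ P·[cation]ₒ + Σ P·[anion]ᵢ) / (Σ P·[cation]ᵢ + Σ P·[anion]ₒ)]
Numerator = 1×5.75 + 0.045×143 = 12.18
Denominator = 1×147 + 0.045×6.87 = 147.3
Vm = 57.3 · log₁₀(0.082717) = 57.3 × (-1.0824) = -62.02 mV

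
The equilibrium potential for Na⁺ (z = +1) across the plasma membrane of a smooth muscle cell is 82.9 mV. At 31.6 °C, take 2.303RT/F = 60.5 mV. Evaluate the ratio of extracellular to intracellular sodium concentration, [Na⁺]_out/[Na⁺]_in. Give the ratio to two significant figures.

log₁₀([out]/[in]) = E·z/(60.5) = 82.9 × 1 / 60.5 = 1.3702
[out]/[in] = 10^(1.3702) = 23.46

23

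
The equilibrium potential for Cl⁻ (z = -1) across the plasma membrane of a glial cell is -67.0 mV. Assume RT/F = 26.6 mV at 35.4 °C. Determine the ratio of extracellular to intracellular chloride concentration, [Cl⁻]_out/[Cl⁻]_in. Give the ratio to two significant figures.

ln([out]/[in]) = E·z/(26.6) = -67.0 × -1 / 26.6 = 2.5188
[out]/[in] = e^(2.5188) = 12.41

12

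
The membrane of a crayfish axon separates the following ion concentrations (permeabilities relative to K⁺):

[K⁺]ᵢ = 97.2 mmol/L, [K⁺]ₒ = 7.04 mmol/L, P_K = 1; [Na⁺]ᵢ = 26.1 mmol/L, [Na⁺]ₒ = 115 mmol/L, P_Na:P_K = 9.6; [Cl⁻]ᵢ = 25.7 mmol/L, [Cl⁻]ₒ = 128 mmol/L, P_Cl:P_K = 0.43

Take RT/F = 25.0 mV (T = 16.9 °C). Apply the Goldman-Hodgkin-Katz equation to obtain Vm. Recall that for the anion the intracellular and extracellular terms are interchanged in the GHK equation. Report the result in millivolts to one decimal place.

Vm = 25.0 · ln[(Σ P·[cation]ₒ + Σ P·[anion]ᵢ) / (Σ P·[cation]ᵢ + Σ P·[anion]ₒ)]
Numerator = 1×7.04 + 9.6×115 + 0.43×25.7 = 1122
Denominator = 1×97.2 + 9.6×26.1 + 0.43×128 = 402.8
Vm = 25.0 · ln(2.7857) = 25.0 × (1.0245) = 25.61 mV

25.6 mV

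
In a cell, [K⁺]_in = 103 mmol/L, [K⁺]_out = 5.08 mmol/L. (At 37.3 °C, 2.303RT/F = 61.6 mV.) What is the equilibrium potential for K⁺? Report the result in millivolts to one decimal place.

-80.5 mV

E = (61.6/z) · log₁₀([K⁺]_out/[K⁺]_in) with z = +1.
= (61.6/1) · log₁₀(5.08/103) = 61.60 · log₁₀(0.04932)
= 61.60 · (-1.3070) = -80.51 mV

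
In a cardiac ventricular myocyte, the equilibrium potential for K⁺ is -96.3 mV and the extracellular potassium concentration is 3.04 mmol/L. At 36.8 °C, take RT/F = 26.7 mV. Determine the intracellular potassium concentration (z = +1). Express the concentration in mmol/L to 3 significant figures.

112 mmol/L

Nernst: E = (26.7/1) · ln([out]/[in]), so ln([out]/[in]) = -96.3 × 1 / 26.7 = -3.6067.
[out]/[in] = e^(-3.6067) = 0.02714.
[in] = 3.04 / 0.02714 = 112 mmol/L.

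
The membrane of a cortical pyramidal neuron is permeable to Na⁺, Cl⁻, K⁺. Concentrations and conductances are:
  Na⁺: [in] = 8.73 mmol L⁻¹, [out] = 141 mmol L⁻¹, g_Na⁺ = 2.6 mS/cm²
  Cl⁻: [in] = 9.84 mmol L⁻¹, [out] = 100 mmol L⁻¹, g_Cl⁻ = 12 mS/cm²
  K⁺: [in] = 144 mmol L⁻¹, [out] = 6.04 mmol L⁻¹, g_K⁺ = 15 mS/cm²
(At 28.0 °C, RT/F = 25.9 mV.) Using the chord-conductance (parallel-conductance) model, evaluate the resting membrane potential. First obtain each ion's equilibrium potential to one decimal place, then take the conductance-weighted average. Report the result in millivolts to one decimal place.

E_Na⁺ = (25.9/1)·ln(141/8.73) = 72.1 mV
E_Cl⁻ = (25.9/-1)·ln(100/9.84) = -60.1 mV
E_K⁺ = (25.9/1)·ln(6.04/144) = -82.1 mV
Vm = (Σ gᵢEᵢ)/(Σ gᵢ) = (2.6·72.1 + 12·-60.1 + 15·-82.1) / (2.6 + 12 + 15)
= -1765.24 / 29.6 = -59.64 mV

-59.6 mV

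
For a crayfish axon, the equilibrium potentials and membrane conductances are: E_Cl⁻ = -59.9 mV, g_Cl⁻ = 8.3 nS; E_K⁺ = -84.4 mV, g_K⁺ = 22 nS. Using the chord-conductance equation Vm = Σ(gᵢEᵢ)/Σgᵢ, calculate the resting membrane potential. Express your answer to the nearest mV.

-78 mV

Σ gᵢEᵢ = 8.3·(-59.9) + 22·(-84.4) = -2353.97
Σ gᵢ = 8.3 + 22 = 30.3
Vm = -2353.97 / 30.3 = -77.69 mV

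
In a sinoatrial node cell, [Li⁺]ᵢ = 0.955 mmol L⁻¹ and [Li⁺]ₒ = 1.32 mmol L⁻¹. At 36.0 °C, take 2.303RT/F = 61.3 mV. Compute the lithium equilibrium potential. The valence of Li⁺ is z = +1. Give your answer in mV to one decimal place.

E = (61.3/z) · log₁₀([Li⁺]_out/[Li⁺]_in) with z = +1.
= (61.3/1) · log₁₀(1.32/0.955) = 61.30 · log₁₀(1.382)
= 61.30 · (0.1406) = 8.62 mV

8.6 mV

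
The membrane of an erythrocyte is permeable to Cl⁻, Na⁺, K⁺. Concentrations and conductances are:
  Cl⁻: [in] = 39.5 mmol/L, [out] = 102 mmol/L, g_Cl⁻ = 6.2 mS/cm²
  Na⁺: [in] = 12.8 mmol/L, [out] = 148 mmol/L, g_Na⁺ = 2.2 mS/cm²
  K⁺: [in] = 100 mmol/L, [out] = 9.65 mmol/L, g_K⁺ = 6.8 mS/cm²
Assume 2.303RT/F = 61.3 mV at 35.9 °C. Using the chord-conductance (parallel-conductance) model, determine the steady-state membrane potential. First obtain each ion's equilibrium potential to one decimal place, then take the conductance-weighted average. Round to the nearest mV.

-29 mV

E_Cl⁻ = (61.3/-1)·log₁₀(102/39.5) = -25.3 mV
E_Na⁺ = (61.3/1)·log₁₀(148/12.8) = 65.2 mV
E_K⁺ = (61.3/1)·log₁₀(9.65/100) = -62.2 mV
Vm = (Σ gᵢEᵢ)/(Σ gᵢ) = (6.2·-25.3 + 2.2·65.2 + 6.8·-62.2) / (6.2 + 2.2 + 6.8)
= -436.38 / 15.2 = -28.71 mV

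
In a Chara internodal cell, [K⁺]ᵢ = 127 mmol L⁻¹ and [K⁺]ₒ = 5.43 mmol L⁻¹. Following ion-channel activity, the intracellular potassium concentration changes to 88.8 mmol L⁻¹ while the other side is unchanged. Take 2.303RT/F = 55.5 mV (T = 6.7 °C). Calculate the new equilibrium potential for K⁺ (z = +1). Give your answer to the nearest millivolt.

-67 mV

After the shift: [K⁺]_out = 5.43, [K⁺]_in = 88.8 mmol L⁻¹.
E_new = (55.5/1)·log₁₀(5.43/88.8) = 55.50 · (-1.2136) = -67.36 mV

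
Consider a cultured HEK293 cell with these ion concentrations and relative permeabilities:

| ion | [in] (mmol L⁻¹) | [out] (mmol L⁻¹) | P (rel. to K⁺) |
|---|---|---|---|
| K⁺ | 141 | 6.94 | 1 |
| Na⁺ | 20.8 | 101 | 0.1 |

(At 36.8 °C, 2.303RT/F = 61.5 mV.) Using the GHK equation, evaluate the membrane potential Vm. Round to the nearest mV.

Vm = 61.5 · log₁₀[(Σ P·[cation]ₒ + Σ P·[anion]ᵢ) / (Σ P·[cation]ᵢ + Σ P·[anion]ₒ)]
Numerator = 1×6.94 + 0.1×101 = 17.04
Denominator = 1×141 + 0.1×20.8 = 143.1
Vm = 61.5 · log₁₀(0.11909) = 61.5 × (-0.9241) = -56.83 mV

-57 mV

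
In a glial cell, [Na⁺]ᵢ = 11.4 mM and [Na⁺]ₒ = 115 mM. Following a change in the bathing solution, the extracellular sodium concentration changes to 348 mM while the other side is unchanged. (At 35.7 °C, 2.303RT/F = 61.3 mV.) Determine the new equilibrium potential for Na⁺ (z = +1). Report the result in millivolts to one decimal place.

91.0 mV

After the shift: [Na⁺]_out = 348, [Na⁺]_in = 11.4 mM.
E_new = (61.3/1)·log₁₀(348/11.4) = 61.30 · (1.4847) = 91.01 mV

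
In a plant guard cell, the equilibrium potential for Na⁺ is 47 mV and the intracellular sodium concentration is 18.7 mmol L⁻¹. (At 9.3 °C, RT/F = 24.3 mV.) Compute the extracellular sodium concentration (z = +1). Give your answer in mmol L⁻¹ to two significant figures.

Nernst: E = (24.3/1) · ln([out]/[in]), so ln([out]/[in]) = 47.0 × 1 / 24.3 = 1.9342.
[out]/[in] = e^(1.9342) = 6.918.
[out] = 6.918 × 18.7 = 129.4 mmol L⁻¹.

130 mmol L⁻¹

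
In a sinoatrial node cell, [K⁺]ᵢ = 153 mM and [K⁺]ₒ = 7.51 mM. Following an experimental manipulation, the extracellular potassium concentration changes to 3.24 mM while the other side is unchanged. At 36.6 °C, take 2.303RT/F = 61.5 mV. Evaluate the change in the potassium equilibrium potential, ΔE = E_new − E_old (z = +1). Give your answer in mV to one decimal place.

E_old = (61.5/1)·log₁₀(7.51/153) = -80.51 mV
E_new = (61.5/1)·log₁₀(3.24/153) = -102.96 mV
ΔE = -102.96 − (-80.51) = -22.45 mV

-22.5 mV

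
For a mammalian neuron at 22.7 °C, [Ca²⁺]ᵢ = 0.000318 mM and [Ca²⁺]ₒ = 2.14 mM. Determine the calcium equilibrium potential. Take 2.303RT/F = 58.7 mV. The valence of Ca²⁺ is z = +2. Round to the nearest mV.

E = (58.7/z) · log₁₀([Ca²⁺]_out/[Ca²⁺]_in) with z = +2.
= (58.7/2) · log₁₀(2.14/0.000318) = 29.35 · log₁₀(6730)
= 29.35 · (3.8280) = 112.35 mV

112 mV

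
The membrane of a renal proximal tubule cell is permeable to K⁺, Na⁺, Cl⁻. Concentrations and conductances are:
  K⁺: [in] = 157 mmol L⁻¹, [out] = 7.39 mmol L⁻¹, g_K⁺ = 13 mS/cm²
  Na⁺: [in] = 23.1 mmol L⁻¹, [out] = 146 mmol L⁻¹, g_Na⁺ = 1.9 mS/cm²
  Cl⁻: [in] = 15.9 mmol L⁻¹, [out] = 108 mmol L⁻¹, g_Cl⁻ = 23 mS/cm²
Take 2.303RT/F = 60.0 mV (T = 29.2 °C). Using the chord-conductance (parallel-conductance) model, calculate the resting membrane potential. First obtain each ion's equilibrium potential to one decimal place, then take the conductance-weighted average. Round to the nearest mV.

E_K⁺ = (60.0/1)·log₁₀(7.39/157) = -79.6 mV
E_Na⁺ = (60.0/1)·log₁₀(146/23.1) = 48.0 mV
E_Cl⁻ = (60.0/-1)·log₁₀(108/15.9) = -49.9 mV
Vm = (Σ gᵢEᵢ)/(Σ gᵢ) = (13·-79.6 + 1.9·48.0 + 23·-49.9) / (13 + 1.9 + 23)
= -2091.30 / 37.9 = -55.18 mV

-55 mV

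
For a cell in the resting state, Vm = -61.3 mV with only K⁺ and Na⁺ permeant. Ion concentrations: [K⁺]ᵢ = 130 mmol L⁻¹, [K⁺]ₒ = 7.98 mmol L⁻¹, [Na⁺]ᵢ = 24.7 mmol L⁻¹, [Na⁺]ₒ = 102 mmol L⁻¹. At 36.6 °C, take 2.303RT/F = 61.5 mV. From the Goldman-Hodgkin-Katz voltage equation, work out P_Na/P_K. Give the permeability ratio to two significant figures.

0.051

Let α = P_Na/P_K. GHK: Vm = 61.5·log₁₀[(Kₒ + α·Naₒ)/(Kᵢ + α·Naᵢ)].
10^(Vm/61.5) = 10^(-61.3/61.5) = 0.10075
So 0.10075·(Kᵢ + α·Naᵢ) = Kₒ + α·Naₒ → α = (0.10075·130.0 − 7.98) / (102.0 − 0.10075·24.7)
α = (13.1 − 7.98) / (102.0 − 2.489) = 5.118/99.51 = 0.05143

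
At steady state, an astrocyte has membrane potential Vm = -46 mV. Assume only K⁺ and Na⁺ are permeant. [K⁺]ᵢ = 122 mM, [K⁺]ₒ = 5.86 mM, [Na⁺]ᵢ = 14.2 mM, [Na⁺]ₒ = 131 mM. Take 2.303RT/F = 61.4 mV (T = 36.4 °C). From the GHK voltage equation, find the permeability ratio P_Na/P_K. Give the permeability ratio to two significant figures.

Let α = P_Na/P_K. GHK: Vm = 61.4·log₁₀[(Kₒ + α·Naₒ)/(Kᵢ + α·Naᵢ)].
10^(Vm/61.4) = 10^(-46.0/61.4) = 0.17816
So 0.17816·(Kᵢ + α·Naᵢ) = Kₒ + α·Naₒ → α = (0.17816·122.0 − 5.86) / (131.0 − 0.17816·14.2)
α = (21.74 − 5.86) / (131.0 − 2.53) = 15.88/128.5 = 0.1236

0.12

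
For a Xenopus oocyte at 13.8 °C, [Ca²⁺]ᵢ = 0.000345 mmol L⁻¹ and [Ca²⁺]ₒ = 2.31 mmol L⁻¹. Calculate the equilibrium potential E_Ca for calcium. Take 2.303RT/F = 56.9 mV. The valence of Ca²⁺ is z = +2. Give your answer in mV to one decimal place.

108.8 mV

E = (56.9/z) · log₁₀([Ca²⁺]_out/[Ca²⁺]_in) with z = +2.
= (56.9/2) · log₁₀(2.31/0.000345) = 28.45 · log₁₀(6696)
= 28.45 · (3.8258) = 108.84 mV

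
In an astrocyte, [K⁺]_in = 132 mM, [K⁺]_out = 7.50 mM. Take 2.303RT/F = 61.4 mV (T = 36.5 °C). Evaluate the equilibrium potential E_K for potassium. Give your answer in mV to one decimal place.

-76.5 mV

E = (61.4/z) · log₁₀([K⁺]_out/[K⁺]_in) with z = +1.
= (61.4/1) · log₁₀(7.50/132) = 61.40 · log₁₀(0.05682)
= 61.40 · (-1.2455) = -76.47 mV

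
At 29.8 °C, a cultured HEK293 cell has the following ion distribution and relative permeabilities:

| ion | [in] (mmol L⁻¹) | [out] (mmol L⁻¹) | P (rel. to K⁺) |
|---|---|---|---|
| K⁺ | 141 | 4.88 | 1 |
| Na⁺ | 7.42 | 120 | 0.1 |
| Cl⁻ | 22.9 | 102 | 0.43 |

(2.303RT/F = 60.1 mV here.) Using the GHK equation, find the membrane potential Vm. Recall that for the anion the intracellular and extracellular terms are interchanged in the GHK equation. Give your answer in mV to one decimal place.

Vm = 60.1 · log₁₀[(Σ P·[cation]ₒ + Σ P·[anion]ᵢ) / (Σ P·[cation]ᵢ + Σ P·[anion]ₒ)]
Numerator = 1×4.88 + 0.1×120 + 0.43×22.9 = 26.73
Denominator = 1×141 + 0.1×7.42 + 0.43×102 = 185.6
Vm = 60.1 · log₁₀(0.144) = 60.1 × (-0.8416) = -50.58 mV

-50.6 mV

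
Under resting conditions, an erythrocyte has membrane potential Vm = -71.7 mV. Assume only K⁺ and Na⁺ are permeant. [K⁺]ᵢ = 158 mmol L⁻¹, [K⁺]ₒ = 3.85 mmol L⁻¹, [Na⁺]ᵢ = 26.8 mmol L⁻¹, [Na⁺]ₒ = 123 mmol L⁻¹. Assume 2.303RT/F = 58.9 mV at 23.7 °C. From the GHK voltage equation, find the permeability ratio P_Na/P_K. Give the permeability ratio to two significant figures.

Let α = P_Na/P_K. GHK: Vm = 58.9·log₁₀[(Kₒ + α·Naₒ)/(Kᵢ + α·Naᵢ)].
10^(Vm/58.9) = 10^(-71.7/58.9) = 0.060629
So 0.060629·(Kᵢ + α·Naᵢ) = Kₒ + α·Naₒ → α = (0.060629·158.0 − 3.85) / (123.0 − 0.060629·26.8)
α = (9.579 − 3.85) / (123.0 − 1.625) = 5.729/121.4 = 0.0472

0.047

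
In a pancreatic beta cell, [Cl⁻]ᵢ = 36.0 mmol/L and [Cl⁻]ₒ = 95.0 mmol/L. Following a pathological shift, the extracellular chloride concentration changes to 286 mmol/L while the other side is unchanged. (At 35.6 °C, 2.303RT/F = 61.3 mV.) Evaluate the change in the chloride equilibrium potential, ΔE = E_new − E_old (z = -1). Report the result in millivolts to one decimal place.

-29.3 mV

E_old = (61.3/-1)·log₁₀(95.0/36.0) = -25.83 mV
E_new = (61.3/-1)·log₁₀(286/36.0) = -55.17 mV
ΔE = -55.17 − (-25.83) = -29.34 mV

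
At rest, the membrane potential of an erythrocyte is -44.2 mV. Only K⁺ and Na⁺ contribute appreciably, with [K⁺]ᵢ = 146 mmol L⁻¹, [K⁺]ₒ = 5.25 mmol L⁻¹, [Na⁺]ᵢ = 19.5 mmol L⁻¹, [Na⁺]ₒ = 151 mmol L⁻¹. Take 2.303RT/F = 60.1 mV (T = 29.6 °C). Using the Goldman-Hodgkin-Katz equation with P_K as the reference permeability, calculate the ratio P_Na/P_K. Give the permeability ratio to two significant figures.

Let α = P_Na/P_K. GHK: Vm = 60.1·log₁₀[(Kₒ + α·Naₒ)/(Kᵢ + α·Naᵢ)].
10^(Vm/60.1) = 10^(-44.2/60.1) = 0.18389
So 0.18389·(Kᵢ + α·Naᵢ) = Kₒ + α·Naₒ → α = (0.18389·146.0 − 5.25) / (151.0 − 0.18389·19.5)
α = (26.85 − 5.25) / (151.0 − 3.586) = 21.6/147.4 = 0.1465

0.15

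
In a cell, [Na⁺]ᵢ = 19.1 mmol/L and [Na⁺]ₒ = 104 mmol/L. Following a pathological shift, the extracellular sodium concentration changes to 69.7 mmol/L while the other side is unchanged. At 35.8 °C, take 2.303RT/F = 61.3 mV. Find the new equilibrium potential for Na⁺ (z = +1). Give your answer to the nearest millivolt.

After the shift: [Na⁺]_out = 69.7, [Na⁺]_in = 19.1 mmol/L.
E_new = (61.3/1)·log₁₀(69.7/19.1) = 61.30 · (0.5622) = 34.46 mV

34 mV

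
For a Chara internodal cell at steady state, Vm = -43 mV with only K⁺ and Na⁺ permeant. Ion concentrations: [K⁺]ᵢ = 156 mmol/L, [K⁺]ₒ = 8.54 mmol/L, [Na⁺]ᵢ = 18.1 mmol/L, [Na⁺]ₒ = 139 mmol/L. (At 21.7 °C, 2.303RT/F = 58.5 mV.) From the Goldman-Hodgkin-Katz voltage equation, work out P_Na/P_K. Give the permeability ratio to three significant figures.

Let α = P_Na/P_K. GHK: Vm = 58.5·log₁₀[(Kₒ + α·Naₒ)/(Kᵢ + α·Naᵢ)].
10^(Vm/58.5) = 10^(-43.0/58.5) = 0.18406
So 0.18406·(Kᵢ + α·Naᵢ) = Kₒ + α·Naₒ → α = (0.18406·156.0 − 8.54) / (139.0 − 0.18406·18.1)
α = (28.71 − 8.54) / (139.0 − 3.331) = 20.17/135.7 = 0.1487

0.149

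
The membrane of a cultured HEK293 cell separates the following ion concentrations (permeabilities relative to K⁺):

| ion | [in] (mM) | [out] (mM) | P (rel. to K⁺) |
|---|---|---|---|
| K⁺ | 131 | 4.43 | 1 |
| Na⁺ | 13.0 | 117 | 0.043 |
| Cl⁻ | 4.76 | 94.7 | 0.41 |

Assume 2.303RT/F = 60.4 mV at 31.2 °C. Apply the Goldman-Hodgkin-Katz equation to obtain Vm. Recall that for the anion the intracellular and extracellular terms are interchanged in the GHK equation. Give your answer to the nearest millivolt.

Vm = 60.4 · log₁₀[(Σ P·[cation]ₒ + Σ P·[anion]ᵢ) / (Σ P·[cation]ᵢ + Σ P·[anion]ₒ)]
Numerator = 1×4.43 + 0.043×117 + 0.41×4.76 = 11.41
Denominator = 1×131 + 0.043×13.0 + 0.41×94.7 = 170.4
Vm = 60.4 · log₁₀(0.066981) = 60.4 × (-1.1740) = -70.91 mV

-71 mV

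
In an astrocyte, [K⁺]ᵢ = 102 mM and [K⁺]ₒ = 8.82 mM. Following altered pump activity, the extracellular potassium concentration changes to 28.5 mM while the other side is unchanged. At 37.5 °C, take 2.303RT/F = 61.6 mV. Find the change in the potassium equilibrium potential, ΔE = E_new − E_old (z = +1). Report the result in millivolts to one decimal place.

E_old = (61.6/1)·log₁₀(8.82/102) = -65.49 mV
E_new = (61.6/1)·log₁₀(28.5/102) = -34.11 mV
ΔE = -34.11 − (-65.49) = 31.38 mV

31.4 mV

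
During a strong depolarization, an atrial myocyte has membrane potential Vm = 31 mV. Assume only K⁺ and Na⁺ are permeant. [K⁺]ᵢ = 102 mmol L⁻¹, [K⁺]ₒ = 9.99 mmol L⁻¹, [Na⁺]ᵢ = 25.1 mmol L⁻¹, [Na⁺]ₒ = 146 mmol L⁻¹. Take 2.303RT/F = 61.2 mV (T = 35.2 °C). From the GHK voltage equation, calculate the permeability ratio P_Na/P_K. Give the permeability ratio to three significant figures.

4.85

Let α = P_Na/P_K. GHK: Vm = 61.2·log₁₀[(Kₒ + α·Naₒ)/(Kᵢ + α·Naᵢ)].
10^(Vm/61.2) = 10^(31.0/61.2) = 3.2102
So 3.2102·(Kᵢ + α·Naᵢ) = Kₒ + α·Naₒ → α = (3.2102·102.0 − 9.99) / (146.0 − 3.2102·25.1)
α = (327.4 − 9.99) / (146.0 − 80.58) = 317.5/65.42 = 4.852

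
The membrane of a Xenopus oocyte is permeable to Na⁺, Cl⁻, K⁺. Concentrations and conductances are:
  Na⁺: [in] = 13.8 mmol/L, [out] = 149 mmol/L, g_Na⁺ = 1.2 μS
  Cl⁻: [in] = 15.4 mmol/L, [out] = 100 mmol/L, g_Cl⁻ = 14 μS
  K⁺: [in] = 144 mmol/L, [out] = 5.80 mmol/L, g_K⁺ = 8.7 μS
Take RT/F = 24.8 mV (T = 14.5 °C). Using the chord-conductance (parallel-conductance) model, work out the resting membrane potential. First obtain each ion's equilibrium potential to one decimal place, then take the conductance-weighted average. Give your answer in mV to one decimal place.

-53.2 mV

E_Na⁺ = (24.8/1)·ln(149/13.8) = 59.0 mV
E_Cl⁻ = (24.8/-1)·ln(100/15.4) = -46.4 mV
E_K⁺ = (24.8/1)·ln(5.80/144) = -79.7 mV
Vm = (Σ gᵢEᵢ)/(Σ gᵢ) = (1.2·59.0 + 14·-46.4 + 8.7·-79.7) / (1.2 + 14 + 8.7)
= -1272.19 / 23.9 = -53.23 mV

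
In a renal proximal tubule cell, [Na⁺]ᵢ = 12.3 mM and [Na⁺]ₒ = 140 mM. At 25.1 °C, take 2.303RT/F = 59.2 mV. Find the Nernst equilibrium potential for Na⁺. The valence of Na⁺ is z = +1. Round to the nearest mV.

63 mV

E = (59.2/z) · log₁₀([Na⁺]_out/[Na⁺]_in) with z = +1.
= (59.2/1) · log₁₀(140/12.3) = 59.20 · log₁₀(11.38)
= 59.20 · (1.0562) = 62.53 mV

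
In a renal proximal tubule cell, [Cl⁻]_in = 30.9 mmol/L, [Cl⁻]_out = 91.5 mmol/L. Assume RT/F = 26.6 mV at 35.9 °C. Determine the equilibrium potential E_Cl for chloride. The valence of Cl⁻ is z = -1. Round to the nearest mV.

E = (26.6/z) · ln([Cl⁻]_out/[Cl⁻]_in) with z = -1.
For an anion, dividing by z = -1 reverses the sign.
= (26.6/-1) · ln(91.5/30.9) = -26.60 · ln(2.961)
= -26.60 · (1.0856) = -28.88 mV

-29 mV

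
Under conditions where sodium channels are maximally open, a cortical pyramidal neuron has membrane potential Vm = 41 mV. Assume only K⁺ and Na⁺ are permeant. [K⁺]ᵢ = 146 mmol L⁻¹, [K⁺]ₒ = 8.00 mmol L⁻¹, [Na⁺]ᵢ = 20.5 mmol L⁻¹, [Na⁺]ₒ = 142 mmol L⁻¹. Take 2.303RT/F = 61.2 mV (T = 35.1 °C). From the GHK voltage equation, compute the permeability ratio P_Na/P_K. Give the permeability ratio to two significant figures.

Let α = P_Na/P_K. GHK: Vm = 61.2·log₁₀[(Kₒ + α·Naₒ)/(Kᵢ + α·Naᵢ)].
10^(Vm/61.2) = 10^(41.0/61.2) = 4.6766
So 4.6766·(Kᵢ + α·Naᵢ) = Kₒ + α·Naₒ → α = (4.6766·146.0 − 8.0) / (142.0 − 4.6766·20.5)
α = (682.8 − 8.0) / (142.0 − 95.87) = 674.8/46.13 = 14.63

15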